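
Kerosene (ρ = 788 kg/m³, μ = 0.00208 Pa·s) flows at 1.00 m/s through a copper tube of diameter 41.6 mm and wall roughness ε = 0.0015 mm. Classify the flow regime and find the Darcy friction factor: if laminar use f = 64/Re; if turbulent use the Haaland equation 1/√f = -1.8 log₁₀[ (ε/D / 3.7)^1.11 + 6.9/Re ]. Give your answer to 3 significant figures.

f ≈ 0.0274

Re = ρVD/μ = 788·1·0.0416/0.00208 = 1.576e+04.
Re > 4000 → turbulent. ε/D = 1.5e-06/0.0416 = 3.61e-05; Haaland: 1/√f = -1.8 log₁₀[2.74e-06 + 0.000438] = 6.041, so f = 0.0274.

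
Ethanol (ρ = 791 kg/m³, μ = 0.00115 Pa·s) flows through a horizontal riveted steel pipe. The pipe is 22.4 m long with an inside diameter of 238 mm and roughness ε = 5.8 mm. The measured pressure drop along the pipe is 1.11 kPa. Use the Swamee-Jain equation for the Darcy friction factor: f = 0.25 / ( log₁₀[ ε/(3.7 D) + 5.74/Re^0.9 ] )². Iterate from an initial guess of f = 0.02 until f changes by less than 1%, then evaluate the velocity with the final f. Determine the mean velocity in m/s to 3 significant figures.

Rearranging Darcy-Weisbach: V = √(2·ΔP·D/(f·L·ρ)). With ε/D = 0.0058/0.238 = 0.0244, iterate starting from f = 0.02:
  f = 0.02 → V = √(2·1110·0.238/(0.02·22.4·791)) = 1.221 m/s; Re = ρVD/μ = 1.999e+05; f → 0.05285
  f = 0.05285 → V = 0.7512 m/s; Re = 1.23e+05; f → 0.05302
Converged (Δf/f < 1%). With the final f = 0.05302: V = √(2·1110·0.238/(0.05302·22.4·791)) = 0.75 m/s.

V ≈ 0.750 m/s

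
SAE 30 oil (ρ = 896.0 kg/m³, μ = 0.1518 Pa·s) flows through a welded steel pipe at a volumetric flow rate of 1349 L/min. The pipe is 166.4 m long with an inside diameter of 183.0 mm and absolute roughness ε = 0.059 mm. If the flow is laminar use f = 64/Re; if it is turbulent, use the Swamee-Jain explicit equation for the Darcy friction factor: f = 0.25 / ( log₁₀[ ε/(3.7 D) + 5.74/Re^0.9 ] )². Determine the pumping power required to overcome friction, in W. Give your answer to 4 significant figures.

P ≈ 463.9 W

Q = 1349 L/min = 1349/60000 = 0.02248 m³/s.
Cross-sectional area A = πD²/4 = π(0.183)²/4 = 0.0263 m²; mean velocity V = Q/A = 0.02248/0.0263 = 0.8548 m/s.
Reynolds number Re = ρVD/μ = 896 · 0.8548 · 0.183 / 0.152 = 923.3.
Re < 2300 → laminar flow, so f = 64/Re = 64/923.3 = 0.06931 (the turbulent correlation is not needed).
Darcy-Weisbach: ΔP = f(L/D)(ρV²/2) = 0.06931·(166.4/0.183)·(896·0.8548²/2) = 0.06931·909.3·327.4 = 2.063e+04 Pa.
Pumping power P = QΔP = 0.02248·2.063e+04 = 463.88 W = 463.9 W.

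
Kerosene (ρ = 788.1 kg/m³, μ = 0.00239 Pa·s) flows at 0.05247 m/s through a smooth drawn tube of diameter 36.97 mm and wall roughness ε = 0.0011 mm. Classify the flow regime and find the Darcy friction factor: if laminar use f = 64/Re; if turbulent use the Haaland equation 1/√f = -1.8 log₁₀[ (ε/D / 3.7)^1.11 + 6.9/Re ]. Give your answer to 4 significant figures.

f ≈ 0.1001

Re = ρVD/μ = 788.1·0.05247·0.03697/0.00239 = 639.7.
Re < 2300 → laminar, so f = 64/Re = 0.1001 (roughness is irrelevant in laminar flow).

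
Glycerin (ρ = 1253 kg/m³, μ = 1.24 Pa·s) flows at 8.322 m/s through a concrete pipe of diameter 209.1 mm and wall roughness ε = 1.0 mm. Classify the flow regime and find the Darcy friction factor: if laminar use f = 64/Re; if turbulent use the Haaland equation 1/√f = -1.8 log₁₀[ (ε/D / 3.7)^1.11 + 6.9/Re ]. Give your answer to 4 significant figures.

Re = ρVD/μ = 1253·8.322·0.2091/1.24 = 1758.
Re < 2300 → laminar, so f = 64/Re = 0.0364 (roughness is irrelevant in laminar flow).

f ≈ 0.03640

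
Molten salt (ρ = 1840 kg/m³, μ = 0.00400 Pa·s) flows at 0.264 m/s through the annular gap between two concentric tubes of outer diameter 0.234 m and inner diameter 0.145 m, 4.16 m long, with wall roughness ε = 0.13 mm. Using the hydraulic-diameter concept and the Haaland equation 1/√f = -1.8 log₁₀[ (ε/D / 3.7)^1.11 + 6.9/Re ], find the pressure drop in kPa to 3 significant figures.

Hydraulic diameter D_h = 4A/P = D_o - D_i = 0.234 - 0.145 = 0.089 m.
Re = ρVD_h/μ = 1840·0.264·0.089/0.004 = 1.081e+04.
ε/D_h = 0.00013/0.089 = 0.00146; Haaland gives 1/√f = -1.8 log₁₀[0.000167+0.000638] = 5.569, so f = 0.03224.
ΔP = f(L/D_h)(ρV²/2) = 0.03224·4.16/0.089·64.12 = 96.62 Pa.
ΔP = 0.0966 kPa.

ΔP ≈ 0.0966 kPa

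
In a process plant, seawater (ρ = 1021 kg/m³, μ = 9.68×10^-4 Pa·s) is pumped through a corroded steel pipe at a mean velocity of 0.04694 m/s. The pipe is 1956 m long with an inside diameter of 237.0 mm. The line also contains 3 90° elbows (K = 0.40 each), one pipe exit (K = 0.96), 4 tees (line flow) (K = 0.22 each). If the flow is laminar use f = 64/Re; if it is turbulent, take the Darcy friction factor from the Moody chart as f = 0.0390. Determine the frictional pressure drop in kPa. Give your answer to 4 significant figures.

Reynolds number Re = ρVD/μ = 1021 · 0.04694 · 0.237 / 0.000968 = 1.173e+04.
Re > 4000 → turbulent; use the Moody-chart value f = 0.0390.
Total minor-loss coefficient ΣK = 3·0.4 + 1·0.96 + 4·0.22 = 3.04.
ΔP = [f·L/D + ΣK]·(ρV²/2) = [0.039·1956/0.237 + 3.04]·(1021·0.04694²/2) = [321.9 + 3.04]·1.125 = 365.5 Pa.
ΔP = 365.5 Pa = 0.3655 kPa.

ΔP ≈ 0.3655 kPa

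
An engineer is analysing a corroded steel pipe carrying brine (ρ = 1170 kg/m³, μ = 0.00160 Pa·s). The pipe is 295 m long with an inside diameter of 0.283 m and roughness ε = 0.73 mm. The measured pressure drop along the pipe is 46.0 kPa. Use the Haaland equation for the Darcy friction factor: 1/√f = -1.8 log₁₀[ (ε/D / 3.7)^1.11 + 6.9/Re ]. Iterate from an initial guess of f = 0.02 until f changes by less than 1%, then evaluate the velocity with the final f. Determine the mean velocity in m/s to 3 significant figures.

V ≈ 1.72 m/s

Rearranging Darcy-Weisbach: V = √(2·ΔP·D/(f·L·ρ)). With ε/D = 0.00073/0.283 = 0.00258, iterate starting from f = 0.02:
  f = 0.02 → V = √(2·4.6e+04·0.283/(0.02·295·1170)) = 1.942 m/s; Re = ρVD/μ = 4.019e+05; f → 0.02547
  f = 0.02547 → V = 1.721 m/s; Re = 3.561e+05; f → 0.02552
Converged (Δf/f < 1%). With the final f = 0.02552: V = √(2·4.6e+04·0.283/(0.02552·295·1170)) = 1.719 m/s.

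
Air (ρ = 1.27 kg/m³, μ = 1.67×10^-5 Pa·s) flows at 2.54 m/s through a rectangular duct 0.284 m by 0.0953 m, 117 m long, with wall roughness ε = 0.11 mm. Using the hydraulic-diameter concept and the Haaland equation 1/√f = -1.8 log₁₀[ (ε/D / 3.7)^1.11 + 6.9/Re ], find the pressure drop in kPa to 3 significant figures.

Hydraulic diameter D_h = 4A/P = 4·(0.284·0.0953)/(2·(0.284+0.0953)) = 0.1083/0.7586 = 0.1427 m.
Re = ρVD_h/μ = 1.27·2.54·0.1427/1.67e-05 = 2.757e+04.
ε/D_h = 0.00011/0.1427 = 0.000771; Haaland gives 1/√f = -1.8 log₁₀[8.2e-05+0.00025] = 6.261, so f = 0.02551.
ΔP = f(L/D_h)(ρV²/2) = 0.02551·117/0.1427·4.097 = 85.67 Pa.
ΔP = 0.0857 kPa.

ΔP ≈ 0.0857 kPa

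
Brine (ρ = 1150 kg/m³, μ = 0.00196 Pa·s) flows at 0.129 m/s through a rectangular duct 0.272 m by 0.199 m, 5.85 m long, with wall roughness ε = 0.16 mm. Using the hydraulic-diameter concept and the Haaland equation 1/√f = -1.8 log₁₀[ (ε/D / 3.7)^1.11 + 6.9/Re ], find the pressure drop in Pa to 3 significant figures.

Hydraulic diameter D_h = 4A/P = 4·(0.272·0.199)/(2·(0.272+0.199)) = 0.2165/0.942 = 0.2298 m.
Re = ρVD_h/μ = 1150·0.129·0.2298/0.00196 = 1.74e+04.
ε/D_h = 0.00016/0.2298 = 0.000696; Haaland gives 1/√f = -1.8 log₁₀[7.32e-05+0.000397] = 5.99, so f = 0.02787.
ΔP = f(L/D_h)(ρV²/2) = 0.02787·5.85/0.2298·9.569 = 6.787 Pa.

ΔP ≈ 6.79 Pa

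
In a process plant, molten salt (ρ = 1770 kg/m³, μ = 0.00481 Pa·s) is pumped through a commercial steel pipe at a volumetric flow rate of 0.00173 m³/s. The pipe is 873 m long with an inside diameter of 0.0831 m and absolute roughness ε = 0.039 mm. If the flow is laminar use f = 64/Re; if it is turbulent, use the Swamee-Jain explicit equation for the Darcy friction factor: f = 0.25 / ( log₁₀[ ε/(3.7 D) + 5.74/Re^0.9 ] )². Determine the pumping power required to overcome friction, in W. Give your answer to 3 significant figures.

Cross-sectional area A = πD²/4 = π(0.0831)²/4 = 0.005424 m²; mean velocity V = Q/A = 0.00173/0.005424 = 0.319 m/s.
Reynolds number Re = ρVD/μ = 1770 · 0.319 · 0.0831 / 0.00481 = 9754.
Re > 4000 → turbulent. Relative roughness ε/D = 3.9e-05/0.0831 = 0.000469. Swamee-Jain: f = 0.25/(log₁₀[0.000469/3.7 + 5.74/9754^0.9])² = 0.25/(log₁₀[0.000127 + 0.00147])² = 0.25/(-2.796)² = 0.03199.
Darcy-Weisbach: ΔP = f(L/D)(ρV²/2) = 0.03199·(873/0.0831)·(1770·0.319²/2) = 0.03199·1.051e+04·90.04 = 3.026e+04 Pa.
Pumping power P = QΔP = 0.00173·3.026e+04 = 52.35 W = 52.4 W.

P ≈ 52.4 W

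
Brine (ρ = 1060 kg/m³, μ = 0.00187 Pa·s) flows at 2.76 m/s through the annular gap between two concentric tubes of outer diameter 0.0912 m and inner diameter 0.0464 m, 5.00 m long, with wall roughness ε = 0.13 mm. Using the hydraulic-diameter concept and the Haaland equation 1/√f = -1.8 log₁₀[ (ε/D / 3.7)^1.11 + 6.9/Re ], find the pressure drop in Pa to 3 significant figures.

Hydraulic diameter D_h = 4A/P = D_o - D_i = 0.0912 - 0.0464 = 0.0448 m.
Re = ρVD_h/μ = 1060·2.76·0.0448/0.00187 = 7.009e+04.
ε/D_h = 0.00013/0.0448 = 0.0029; Haaland gives 1/√f = -1.8 log₁₀[0.000357+9.84e-05] = 6.015, so f = 0.02764.
ΔP = f(L/D_h)(ρV²/2) = 0.02764·5/0.0448·4037 = 1.246e+04 Pa.

ΔP ≈ 12500 Pa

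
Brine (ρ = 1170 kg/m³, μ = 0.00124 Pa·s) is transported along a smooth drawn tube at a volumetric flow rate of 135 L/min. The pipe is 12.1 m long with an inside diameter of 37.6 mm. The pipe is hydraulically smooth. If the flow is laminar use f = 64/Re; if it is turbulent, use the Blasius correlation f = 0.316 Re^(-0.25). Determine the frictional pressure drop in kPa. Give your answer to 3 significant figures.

ΔP ≈ 14.9 kPa

Q = 135 L/min = 135/60000 = 0.00225 m³/s.
Cross-sectional area A = πD²/4 = π(0.0376)²/4 = 0.00111 m²; mean velocity V = Q/A = 0.00225/0.00111 = 2.026 m/s.
Reynolds number Re = ρVD/μ = 1170 · 2.026 · 0.0376 / 0.00124 = 7.189e+04.
Re > 4000 → turbulent. Smooth-pipe (Blasius): f = 0.316 Re^(-0.25) = 0.316/(7.189e+04)^0.25 = 0.0193.
Darcy-Weisbach: ΔP = f(L/D)(ρV²/2) = 0.0193·(12.1/0.0376)·(1170·2.026²/2) = 0.0193·321.8·2402 = 1.492e+04 Pa.
ΔP = 1.492e+04 Pa = 14.9 kPa.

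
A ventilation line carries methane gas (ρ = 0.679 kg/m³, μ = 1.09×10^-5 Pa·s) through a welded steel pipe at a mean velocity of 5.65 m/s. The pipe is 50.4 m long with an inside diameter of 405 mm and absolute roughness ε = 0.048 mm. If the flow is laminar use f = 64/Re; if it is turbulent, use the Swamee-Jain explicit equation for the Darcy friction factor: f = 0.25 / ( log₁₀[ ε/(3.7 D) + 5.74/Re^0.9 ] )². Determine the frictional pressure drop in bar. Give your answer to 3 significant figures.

Reynolds number Re = ρVD/μ = 0.679 · 5.65 · 0.405 / 1.09e-05 = 1.425e+05.
Re > 4000 → turbulent. Relative roughness ε/D = 4.8e-05/0.405 = 0.000119. Swamee-Jain: f = 0.25/(log₁₀[0.000119/3.7 + 5.74/1.425e+05^0.9])² = 0.25/(log₁₀[3.2e-05 + 0.000132])² = 0.25/(-3.785)² = 0.01745.
Darcy-Weisbach: ΔP = f(L/D)(ρV²/2) = 0.01745·(50.4/0.405)·(0.679·5.65²/2) = 0.01745·124.4·10.84 = 23.53 Pa.
ΔP = 23.53 Pa = 2.35×10^-4 bar.

ΔP ≈ 2.35×10^-4 bar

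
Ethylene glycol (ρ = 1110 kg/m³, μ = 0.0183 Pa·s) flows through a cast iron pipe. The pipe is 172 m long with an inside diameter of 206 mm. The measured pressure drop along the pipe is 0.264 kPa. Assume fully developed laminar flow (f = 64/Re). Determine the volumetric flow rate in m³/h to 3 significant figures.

For laminar flow, f = 64/Re with Re = ρVD/μ, so Darcy-Weisbach reduces to ΔP = 32μLV/D². Solving for V: V = ΔP·D²/(32μL) = 264·(0.206)²/(32·0.0183·172) = 0.1112 m/s.
Check: Re = ρVD/μ = 1110·0.1112·0.206/0.0183 = 1390 < 2300, so the laminar assumption holds.
Q = V·A = 0.1112·(π/4·0.206²) = 0.003707 m³/s = 13.3 m³/h.

Q ≈ 13.3 m³/h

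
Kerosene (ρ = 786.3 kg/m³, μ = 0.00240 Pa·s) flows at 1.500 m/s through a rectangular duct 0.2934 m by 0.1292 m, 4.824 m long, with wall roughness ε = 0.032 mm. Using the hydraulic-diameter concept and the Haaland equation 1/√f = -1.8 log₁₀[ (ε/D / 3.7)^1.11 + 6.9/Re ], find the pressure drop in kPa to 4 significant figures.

ΔP ≈ 0.4532 kPa

Hydraulic diameter D_h = 4A/P = 4·(0.2934·0.1292)/(2·(0.2934+0.1292)) = 0.1516/0.8452 = 0.1794 m.
Re = ρVD_h/μ = 786.3·1.5·0.1794/0.0024 = 8.816e+04.
ε/D_h = 3.2e-05/0.1794 = 0.000178; Haaland gives 1/√f = -1.8 log₁₀[1.62e-05+7.83e-05] = 7.245, so f = 0.01905.
ΔP = f(L/D_h)(ρV²/2) = 0.01905·4.824/0.1794·884.6 = 453.2 Pa.
ΔP = 0.4532 kPa.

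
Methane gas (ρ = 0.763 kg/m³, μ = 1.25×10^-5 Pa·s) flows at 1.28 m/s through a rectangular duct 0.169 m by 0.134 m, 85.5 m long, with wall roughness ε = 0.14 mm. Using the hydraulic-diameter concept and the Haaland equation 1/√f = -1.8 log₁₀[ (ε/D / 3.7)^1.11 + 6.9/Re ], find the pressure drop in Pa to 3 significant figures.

Hydraulic diameter D_h = 4A/P = 4·(0.169·0.134)/(2·(0.169+0.134)) = 0.09058/0.606 = 0.1495 m.
Re = ρVD_h/μ = 0.763·1.28·0.1495/1.25e-05 = 1.168e+04.
ε/D_h = 0.00014/0.1495 = 0.000937; Haaland gives 1/√f = -1.8 log₁₀[0.000102+0.000591] = 5.687, so f = 0.03092.
ΔP = f(L/D_h)(ρV²/2) = 0.03092·85.5/0.1495·0.625 = 11.05 Pa.

ΔP ≈ 11.1 Pa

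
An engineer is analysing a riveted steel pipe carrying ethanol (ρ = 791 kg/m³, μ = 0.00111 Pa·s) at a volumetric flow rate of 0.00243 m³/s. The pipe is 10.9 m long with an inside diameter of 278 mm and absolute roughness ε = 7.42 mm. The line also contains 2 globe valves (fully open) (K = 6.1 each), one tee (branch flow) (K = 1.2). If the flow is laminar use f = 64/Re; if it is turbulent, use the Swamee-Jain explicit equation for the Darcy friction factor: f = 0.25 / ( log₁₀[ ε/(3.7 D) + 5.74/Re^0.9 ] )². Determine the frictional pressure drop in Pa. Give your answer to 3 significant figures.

Cross-sectional area A = πD²/4 = π(0.278)²/4 = 0.0607 m²; mean velocity V = Q/A = 0.00243/0.0607 = 0.04003 m/s.
Reynolds number Re = ρVD/μ = 791 · 0.04003 · 0.278 / 0.00111 = 7931.
Re > 4000 → turbulent. Relative roughness ε/D = 0.00742/0.278 = 0.0267. Swamee-Jain: f = 0.25/(log₁₀[0.0267/3.7 + 5.74/7931^0.9])² = 0.25/(log₁₀[0.00721 + 0.00178])² = 0.25/(-2.046)² = 0.05971.
Total minor-loss coefficient ΣK = 2·6.1 + 1·1.2 = 13.4.
ΔP = [f·L/D + ΣK]·(ρV²/2) = [0.05971·10.9/0.278 + 13.4]·(791·0.04003²/2) = [2.341 + 13.4]·0.6339 = 9.978 Pa.

ΔP ≈ 9.98 Pa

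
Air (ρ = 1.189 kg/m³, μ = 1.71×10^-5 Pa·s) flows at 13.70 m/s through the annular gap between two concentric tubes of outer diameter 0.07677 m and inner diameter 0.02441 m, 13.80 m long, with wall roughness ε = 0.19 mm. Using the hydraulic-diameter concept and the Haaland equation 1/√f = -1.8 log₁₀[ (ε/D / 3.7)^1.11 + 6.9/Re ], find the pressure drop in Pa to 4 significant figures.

ΔP ≈ 872.9 Pa

Hydraulic diameter D_h = 4A/P = D_o - D_i = 0.07677 - 0.02441 = 0.05236 m.
Re = ρVD_h/μ = 1.189·13.7·0.05236/1.71e-05 = 4.988e+04.
ε/D_h = 0.00019/0.05236 = 0.00363; Haaland gives 1/√f = -1.8 log₁₀[0.000458+0.000138] = 5.804, so f = 0.02968.
ΔP = f(L/D_h)(ρV²/2) = 0.02968·13.8/0.05236·111.6 = 872.9 Pa.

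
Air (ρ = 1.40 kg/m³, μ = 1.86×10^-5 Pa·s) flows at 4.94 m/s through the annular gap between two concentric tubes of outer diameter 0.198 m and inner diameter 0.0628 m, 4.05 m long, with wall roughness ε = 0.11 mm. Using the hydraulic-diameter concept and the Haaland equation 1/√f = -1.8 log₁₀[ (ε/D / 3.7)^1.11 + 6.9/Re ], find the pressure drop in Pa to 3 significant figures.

Hydraulic diameter D_h = 4A/P = D_o - D_i = 0.198 - 0.0628 = 0.1352 m.
Re = ρVD_h/μ = 1.4·4.94·0.1352/1.86e-05 = 5.027e+04.
ε/D_h = 0.00011/0.1352 = 0.000814; Haaland gives 1/√f = -1.8 log₁₀[8.71e-05+0.000137] = 6.568, so f = 0.02318.
ΔP = f(L/D_h)(ρV²/2) = 0.02318·4.05/0.1352·17.08 = 11.86 Pa.

ΔP ≈ 11.9 Pa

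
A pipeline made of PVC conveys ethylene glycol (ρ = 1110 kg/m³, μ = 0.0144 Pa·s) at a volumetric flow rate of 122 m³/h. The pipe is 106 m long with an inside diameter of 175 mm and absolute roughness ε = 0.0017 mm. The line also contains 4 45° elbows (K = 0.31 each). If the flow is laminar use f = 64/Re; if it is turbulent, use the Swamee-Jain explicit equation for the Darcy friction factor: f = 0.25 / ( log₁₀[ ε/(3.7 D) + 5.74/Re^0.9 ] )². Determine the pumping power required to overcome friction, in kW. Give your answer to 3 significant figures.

Q = 122 m³/h = 122/3600 = 0.03389 m³/s.
Cross-sectional area A = πD²/4 = π(0.175)²/4 = 0.02405 m²; mean velocity V = Q/A = 0.03389/0.02405 = 1.409 m/s.
Reynolds number Re = ρVD/μ = 1110 · 1.409 · 0.175 / 0.0144 = 1.901e+04.
Re > 4000 → turbulent. Relative roughness ε/D = 1.7e-06/0.175 = 9.71e-06. Swamee-Jain: f = 0.25/(log₁₀[9.71e-06/3.7 + 5.74/1.901e+04^0.9])² = 0.25/(log₁₀[2.63e-06 + 0.000809])² = 0.25/(-3.091)² = 0.02617.
Total minor-loss coefficient ΣK = 4·0.31 = 1.24.
ΔP = [f·L/D + ΣK]·(ρV²/2) = [0.02617·106/0.175 + 1.24]·(1110·1.409²/2) = [15.85 + 1.24]·1102 = 1.883e+04 Pa.
Pumping power P = QΔP = 0.03389·1.883e+04 = 638.2 W = 0.638 kW.

P ≈ 0.638 kW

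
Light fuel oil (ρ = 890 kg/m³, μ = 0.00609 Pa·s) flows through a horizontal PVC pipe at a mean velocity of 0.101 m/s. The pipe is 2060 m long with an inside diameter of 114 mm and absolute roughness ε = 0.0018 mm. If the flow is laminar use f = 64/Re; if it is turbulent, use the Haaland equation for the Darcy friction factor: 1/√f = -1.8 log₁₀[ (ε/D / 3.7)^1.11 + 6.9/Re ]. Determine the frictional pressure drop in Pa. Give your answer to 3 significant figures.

ΔP ≈ 3120 Pa

Reynolds number Re = ρVD/μ = 890 · 0.101 · 0.114 / 0.00609 = 1683.
Re < 2300 → laminar flow, so f = 64/Re = 64/1683 = 0.03803 (the turbulent correlation is not needed).
Darcy-Weisbach: ΔP = f(L/D)(ρV²/2) = 0.03803·(2060/0.114)·(890·0.101²/2) = 0.03803·1.807e+04·4.539 = 3120 Pa.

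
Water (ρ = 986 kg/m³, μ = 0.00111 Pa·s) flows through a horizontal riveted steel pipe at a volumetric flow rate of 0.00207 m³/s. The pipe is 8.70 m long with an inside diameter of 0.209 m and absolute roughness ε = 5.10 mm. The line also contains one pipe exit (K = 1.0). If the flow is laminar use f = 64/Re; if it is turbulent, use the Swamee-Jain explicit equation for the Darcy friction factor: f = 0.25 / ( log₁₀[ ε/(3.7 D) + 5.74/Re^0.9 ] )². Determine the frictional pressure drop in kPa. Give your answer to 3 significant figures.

Cross-sectional area A = πD²/4 = π(0.209)²/4 = 0.03431 m²; mean velocity V = Q/A = 0.00207/0.03431 = 0.06034 m/s.
Reynolds number Re = ρVD/μ = 986 · 0.06034 · 0.209 / 0.00111 = 1.12e+04.
Re > 4000 → turbulent. Relative roughness ε/D = 0.0051/0.209 = 0.0244. Swamee-Jain: f = 0.25/(log₁₀[0.0244/3.7 + 5.74/1.12e+04^0.9])² = 0.25/(log₁₀[0.0066 + 0.0013])² = 0.25/(-2.103)² = 0.05655.
Total minor-loss coefficient ΣK = 1·1 = 1.
ΔP = [f·L/D + ΣK]·(ρV²/2) = [0.05655·8.7/0.209 + 1]·(986·0.06034²/2) = [2.354 + 1]·1.795 = 6.02 Pa.
ΔP = 6.02 Pa = 0.00602 kPa.

ΔP ≈ 0.00602 kPa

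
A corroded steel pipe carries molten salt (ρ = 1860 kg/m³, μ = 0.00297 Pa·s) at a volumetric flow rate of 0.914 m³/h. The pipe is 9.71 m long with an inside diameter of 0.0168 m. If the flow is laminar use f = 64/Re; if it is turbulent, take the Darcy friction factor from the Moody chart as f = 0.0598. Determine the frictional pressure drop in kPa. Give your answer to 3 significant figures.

Q = 0.914 m³/h = 0.914/3600 = 0.0002539 m³/s.
Cross-sectional area A = πD²/4 = π(0.0168)²/4 = 0.0002217 m²; mean velocity V = Q/A = 0.0002539/0.0002217 = 1.145 m/s.
Reynolds number Re = ρVD/μ = 1860 · 1.145 · 0.0168 / 0.00297 = 1.205e+04.
Re > 4000 → turbulent; use the Moody-chart value f = 0.0598.
Darcy-Weisbach: ΔP = f(L/D)(ρV²/2) = 0.0598·(9.71/0.0168)·(1860·1.145²/2) = 0.0598·578·1220 = 4.217e+04 Pa.
ΔP = 4.217e+04 Pa = 42.2 kPa.

ΔP ≈ 42.2 kPa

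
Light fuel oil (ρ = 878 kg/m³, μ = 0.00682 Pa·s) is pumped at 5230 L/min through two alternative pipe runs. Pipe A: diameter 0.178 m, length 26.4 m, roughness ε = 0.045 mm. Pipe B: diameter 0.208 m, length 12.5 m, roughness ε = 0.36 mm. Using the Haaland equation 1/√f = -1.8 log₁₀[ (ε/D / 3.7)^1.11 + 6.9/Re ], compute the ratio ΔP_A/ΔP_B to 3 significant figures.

Pipe A: V = Q/A = 0.08717/0.02488 = 3.503 m/s; Re = 8.027e+04; ε/D = 0.000253; Haaland → f = 0.01969; ΔP_A = f(L/D)(ρV²/2) = 1.573e+04 Pa.
Pipe B: V = Q/A = 0.08717/0.03398 = 2.565 m/s; Re = 6.869e+04; ε/D = 0.00173; Haaland → f = 0.0249; ΔP_B = f(L/D)(ρV²/2) = 4324 Pa.
ΔP_A/ΔP_B = 1.573e+04/4324 = 3.64.

ΔP_A/ΔP_B ≈ 3.64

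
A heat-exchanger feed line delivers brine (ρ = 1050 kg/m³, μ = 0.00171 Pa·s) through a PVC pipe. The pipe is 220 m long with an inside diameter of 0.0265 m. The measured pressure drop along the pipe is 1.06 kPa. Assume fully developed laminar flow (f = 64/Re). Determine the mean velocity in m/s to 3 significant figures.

V ≈ 0.0618 m/s

For laminar flow, f = 64/Re with Re = ρVD/μ, so Darcy-Weisbach reduces to ΔP = 32μLV/D². Solving for V: V = ΔP·D²/(32μL) = 1060·(0.0265)²/(32·0.00171·220) = 0.06183 m/s.
Check: Re = ρVD/μ = 1050·0.06183·0.0265/0.00171 = 1006 < 2300, so the laminar assumption holds.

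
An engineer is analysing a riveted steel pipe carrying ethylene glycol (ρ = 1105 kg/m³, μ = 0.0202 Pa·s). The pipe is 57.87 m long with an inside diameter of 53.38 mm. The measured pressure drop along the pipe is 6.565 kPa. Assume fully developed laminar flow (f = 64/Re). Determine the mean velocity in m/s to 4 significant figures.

For laminar flow, f = 64/Re with Re = ρVD/μ, so Darcy-Weisbach reduces to ΔP = 32μLV/D². Solving for V: V = ΔP·D²/(32μL) = 6565·(0.05338)²/(32·0.0202·57.87) = 0.5001 m/s.
Check: Re = ρVD/μ = 1105·0.5001·0.05338/0.0202 = 1460 < 2300, so the laminar assumption holds.

V ≈ 0.5001 m/s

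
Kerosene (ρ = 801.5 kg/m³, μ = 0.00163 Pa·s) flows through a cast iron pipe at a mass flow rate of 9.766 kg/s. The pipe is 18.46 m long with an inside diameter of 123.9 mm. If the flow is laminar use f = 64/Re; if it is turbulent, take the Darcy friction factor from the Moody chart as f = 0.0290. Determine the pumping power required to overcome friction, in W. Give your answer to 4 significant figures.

A = πD²/4 = π(0.1239)²/4 = 0.01206 m²; mean velocity V = ṁ/(ρA) = 9.766/(801.5 · 0.01206) = 1.011 m/s.
Reynolds number Re = ρVD/μ = 801.5 · 1.011 · 0.1239 / 0.00163 = 6.157e+04.
Re > 4000 → turbulent; use the Moody-chart value f = 0.0290.
Darcy-Weisbach: ΔP = f(L/D)(ρV²/2) = 0.029·(18.46/0.1239)·(801.5·1.011²/2) = 0.029·149·409.3 = 1768 Pa.
Q = ṁ/ρ = 9.766/801.5 = 0.01218 m³/s.
Pumping power P = QΔP = 0.01218·1768 = 21.548 W = 21.55 W.

P ≈ 21.55 W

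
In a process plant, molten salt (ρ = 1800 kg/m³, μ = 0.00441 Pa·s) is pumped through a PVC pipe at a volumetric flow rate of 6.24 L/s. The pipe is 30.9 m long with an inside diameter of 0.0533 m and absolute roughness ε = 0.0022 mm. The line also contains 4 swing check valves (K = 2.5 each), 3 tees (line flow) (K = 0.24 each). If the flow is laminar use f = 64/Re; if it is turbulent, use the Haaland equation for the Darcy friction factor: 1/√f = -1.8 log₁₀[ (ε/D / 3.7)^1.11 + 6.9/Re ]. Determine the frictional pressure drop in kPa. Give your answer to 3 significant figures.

ΔP ≈ 157 kPa

Q = 6.24 L/s = 6.24/1000 = 0.00624 m³/s.
Cross-sectional area A = πD²/4 = π(0.0533)²/4 = 0.002231 m²; mean velocity V = Q/A = 0.00624/0.002231 = 2.797 m/s.
Reynolds number Re = ρVD/μ = 1800 · 2.797 · 0.0533 / 0.00441 = 6.084e+04.
Re > 4000 → turbulent. Relative roughness ε/D = 2.2e-06/0.0533 = 4.13e-05. Haaland: 1/√f = -1.8 log₁₀[(4.13e-05/3.7)^1.11 + 6.9/6.084e+04] = -1.8 log₁₀[3.18e-06 + 0.000113] = 7.08, so f = 0.01995.
Total minor-loss coefficient ΣK = 4·2.5 + 3·0.24 = 10.7.
ΔP = [f·L/D + ΣK]·(ρV²/2) = [0.01995·30.9/0.0533 + 10.7]·(1800·2.797²/2) = [11.57 + 10.7]·7039 = 1.569e+05 Pa.
ΔP = 1.569e+05 Pa = 157 kPa.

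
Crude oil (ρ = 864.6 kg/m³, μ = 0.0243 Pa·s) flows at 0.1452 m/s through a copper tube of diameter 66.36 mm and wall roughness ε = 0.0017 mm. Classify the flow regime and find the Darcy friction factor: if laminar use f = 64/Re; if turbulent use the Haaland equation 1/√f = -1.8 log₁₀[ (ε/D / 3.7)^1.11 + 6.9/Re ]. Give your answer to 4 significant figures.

f ≈ 0.1867

Re = ρVD/μ = 864.6·0.1452·0.06636/0.0243 = 342.8.
Re < 2300 → laminar, so f = 64/Re = 0.1867 (roughness is irrelevant in laminar flow).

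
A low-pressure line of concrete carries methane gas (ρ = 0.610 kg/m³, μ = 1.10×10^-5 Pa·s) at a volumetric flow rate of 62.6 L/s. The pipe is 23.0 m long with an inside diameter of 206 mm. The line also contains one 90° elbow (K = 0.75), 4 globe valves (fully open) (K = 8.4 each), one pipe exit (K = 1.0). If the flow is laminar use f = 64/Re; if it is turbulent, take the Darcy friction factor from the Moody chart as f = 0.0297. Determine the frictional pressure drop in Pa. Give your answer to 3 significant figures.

ΔP ≈ 41.6 Pa

Q = 62.6 L/s = 62.6/1000 = 0.0626 m³/s.
Cross-sectional area A = πD²/4 = π(0.206)²/4 = 0.03333 m²; mean velocity V = Q/A = 0.0626/0.03333 = 1.878 m/s.
Reynolds number Re = ρVD/μ = 0.61 · 1.878 · 0.206 / 1.1e-05 = 2.146e+04.
Re > 4000 → turbulent; use the Moody-chart value f = 0.0297.
Total minor-loss coefficient ΣK = 1·0.75 + 4·8.4 + 1·1 = 35.4.
ΔP = [f·L/D + ΣK]·(ρV²/2) = [0.0297·23/0.206 + 35.4]·(0.61·1.878²/2) = [3.316 + 35.4]·1.076 = 41.6 Pa.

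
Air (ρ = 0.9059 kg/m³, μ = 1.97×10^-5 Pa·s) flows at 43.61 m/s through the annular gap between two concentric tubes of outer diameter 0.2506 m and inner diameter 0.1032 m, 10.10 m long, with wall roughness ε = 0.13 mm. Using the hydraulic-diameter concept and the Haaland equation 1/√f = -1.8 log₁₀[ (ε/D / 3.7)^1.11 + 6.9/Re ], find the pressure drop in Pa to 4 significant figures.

Hydraulic diameter D_h = 4A/P = D_o - D_i = 0.2506 - 0.1032 = 0.1474 m.
Re = ρVD_h/μ = 0.9059·43.61·0.1474/1.97e-05 = 2.956e+05.
ε/D_h = 0.00013/0.1474 = 0.000882; Haaland gives 1/√f = -1.8 log₁₀[9.52e-05+2.33e-05] = 7.067, so f = 0.02002.
ΔP = f(L/D_h)(ρV²/2) = 0.02002·10.1/0.1474·861.4 = 1182 Pa.

ΔP ≈ 1182 Pa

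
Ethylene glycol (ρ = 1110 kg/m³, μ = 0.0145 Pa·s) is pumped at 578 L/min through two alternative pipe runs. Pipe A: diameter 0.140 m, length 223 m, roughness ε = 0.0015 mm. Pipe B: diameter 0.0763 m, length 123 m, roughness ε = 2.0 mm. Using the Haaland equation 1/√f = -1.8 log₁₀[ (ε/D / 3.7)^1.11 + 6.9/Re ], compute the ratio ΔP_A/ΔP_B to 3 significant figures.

Pipe A: V = Q/A = 0.009633/0.01539 = 0.6258 m/s; Re = 6707; ε/D = 1.07e-05; Haaland → f = 0.03458; ΔP_A = f(L/D)(ρV²/2) = 1.197e+04 Pa.
Pipe B: V = Q/A = 0.009633/0.004572 = 2.107 m/s; Re = 1.231e+04; ε/D = 0.0262; Haaland → f = 0.05682; ΔP_B = f(L/D)(ρV²/2) = 2.257e+05 Pa.
ΔP_A/ΔP_B = 1.197e+04/2.257e+05 = 0.0531.

ΔP_A/ΔP_B ≈ 0.0531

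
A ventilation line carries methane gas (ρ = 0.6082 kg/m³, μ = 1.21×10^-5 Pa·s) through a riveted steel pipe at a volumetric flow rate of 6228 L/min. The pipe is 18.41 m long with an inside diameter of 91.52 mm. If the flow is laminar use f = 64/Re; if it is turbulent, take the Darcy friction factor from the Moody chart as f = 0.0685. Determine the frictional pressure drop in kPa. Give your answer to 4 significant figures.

Q = 6228 L/min = 6228/60000 = 0.1038 m³/s.
Cross-sectional area A = πD²/4 = π(0.09152)²/4 = 0.006578 m²; mean velocity V = Q/A = 0.1038/0.006578 = 15.78 m/s.
Reynolds number Re = ρVD/μ = 0.6082 · 15.78 · 0.09152 / 1.21e-05 = 7.259e+04.
Re > 4000 → turbulent; use the Moody-chart value f = 0.0685.
Darcy-Weisbach: ΔP = f(L/D)(ρV²/2) = 0.0685·(18.41/0.09152)·(0.6082·15.78²/2) = 0.0685·201.2·75.71 = 1043 Pa.
ΔP = 1043 Pa = 1.043 kPa.

ΔP ≈ 1.043 kPa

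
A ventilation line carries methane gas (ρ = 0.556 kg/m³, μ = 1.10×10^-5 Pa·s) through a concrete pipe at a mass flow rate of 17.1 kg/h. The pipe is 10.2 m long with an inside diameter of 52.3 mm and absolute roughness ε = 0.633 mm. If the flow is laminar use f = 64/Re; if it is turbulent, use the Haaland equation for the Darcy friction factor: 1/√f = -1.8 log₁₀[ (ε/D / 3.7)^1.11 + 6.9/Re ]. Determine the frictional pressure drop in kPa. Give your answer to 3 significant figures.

ṁ = 17.1 kg/h = 17.1/3600 = 0.00475 kg/s.
A = πD²/4 = π(0.0523)²/4 = 0.002148 m²; mean velocity V = ṁ/(ρA) = 0.00475/(0.556 · 0.002148) = 3.977 m/s.
Reynolds number Re = ρVD/μ = 0.556 · 3.977 · 0.0523 / 1.1e-05 = 1.051e+04.
Re > 4000 → turbulent. Relative roughness ε/D = 0.000633/0.0523 = 0.0121. Haaland: 1/√f = -1.8 log₁₀[(0.0121/3.7)^1.11 + 6.9/1.051e+04] = -1.8 log₁₀[0.00174 + 0.000656] = 4.716, so f = 0.04497.
Darcy-Weisbach: ΔP = f(L/D)(ρV²/2) = 0.04497·(10.2/0.0523)·(0.556·3.977²/2) = 0.04497·195·4.396 = 38.56 Pa.
ΔP = 38.56 Pa = 0.0386 kPa.

ΔP ≈ 0.0386 kPa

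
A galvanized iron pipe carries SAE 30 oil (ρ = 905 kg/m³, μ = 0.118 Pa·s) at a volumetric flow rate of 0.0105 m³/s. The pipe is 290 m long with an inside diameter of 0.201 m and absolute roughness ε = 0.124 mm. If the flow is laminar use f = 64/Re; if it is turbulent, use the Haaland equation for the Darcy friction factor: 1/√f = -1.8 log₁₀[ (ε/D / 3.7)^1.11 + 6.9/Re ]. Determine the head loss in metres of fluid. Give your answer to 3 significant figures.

Cross-sectional area A = πD²/4 = π(0.201)²/4 = 0.03173 m²; mean velocity V = Q/A = 0.0105/0.03173 = 0.3309 m/s.
Reynolds number Re = ρVD/μ = 905 · 0.3309 · 0.201 / 0.118 = 510.1.
Re < 2300 → laminar flow, so f = 64/Re = 64/510.1 = 0.1255 (the turbulent correlation is not needed).
Darcy-Weisbach: ΔP = f(L/D)(ρV²/2) = 0.1255·(290/0.201)·(905·0.3309²/2) = 0.1255·1443·49.55 = 8969 Pa.
Head loss h_f = ΔP/(ρg) = 8969/(905·9.81) = 1.01 m.

h_f ≈ 1.01 m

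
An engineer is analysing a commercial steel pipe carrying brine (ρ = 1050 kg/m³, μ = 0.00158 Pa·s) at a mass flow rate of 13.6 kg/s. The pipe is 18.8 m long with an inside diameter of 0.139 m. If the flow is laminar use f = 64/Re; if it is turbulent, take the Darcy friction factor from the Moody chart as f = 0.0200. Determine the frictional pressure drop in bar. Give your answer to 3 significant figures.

A = πD²/4 = π(0.139)²/4 = 0.01517 m²; mean velocity V = ṁ/(ρA) = 13.6/(1050 · 0.01517) = 0.8536 m/s.
Reynolds number Re = ρVD/μ = 1050 · 0.8536 · 0.139 / 0.00158 = 7.885e+04.
Re > 4000 → turbulent; use the Moody-chart value f = 0.0200.
Darcy-Weisbach: ΔP = f(L/D)(ρV²/2) = 0.02·(18.8/0.139)·(1050·0.8536²/2) = 0.02·135.3·382.5 = 1035 Pa.
ΔP = 1035 Pa = 0.0103 bar.

ΔP ≈ 0.0103 bar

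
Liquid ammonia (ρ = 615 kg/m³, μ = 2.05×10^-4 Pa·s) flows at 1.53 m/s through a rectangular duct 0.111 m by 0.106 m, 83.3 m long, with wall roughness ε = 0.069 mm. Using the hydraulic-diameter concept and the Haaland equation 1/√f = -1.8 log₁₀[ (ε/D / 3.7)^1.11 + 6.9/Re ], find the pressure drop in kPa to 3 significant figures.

Hydraulic diameter D_h = 4A/P = 4·(0.111·0.106)/(2·(0.111+0.106)) = 0.04706/0.434 = 0.1084 m.
Re = ρVD_h/μ = 615·1.53·0.1084/0.000205 = 4.978e+05.
ε/D_h = 6.9e-05/0.1084 = 0.000636; Haaland gives 1/√f = -1.8 log₁₀[6.63e-05+1.39e-05] = 7.373, so f = 0.01839.
ΔP = f(L/D_h)(ρV²/2) = 0.01839·83.3/0.1084·719.8 = 1.017e+04 Pa.
ΔP = 10.2 kPa.

ΔP ≈ 10.2 kPa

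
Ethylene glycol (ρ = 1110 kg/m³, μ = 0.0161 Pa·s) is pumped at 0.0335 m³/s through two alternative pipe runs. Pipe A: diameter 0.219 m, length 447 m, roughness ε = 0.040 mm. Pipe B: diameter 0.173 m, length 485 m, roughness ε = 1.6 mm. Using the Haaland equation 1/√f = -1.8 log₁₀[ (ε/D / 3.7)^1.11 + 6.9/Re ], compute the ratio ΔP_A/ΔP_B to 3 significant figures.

ΔP_A/ΔP_B ≈ 0.203

Pipe A: V = Q/A = 0.0335/0.03767 = 0.8893 m/s; Re = 1.343e+04; ε/D = 0.000183; Haaland → f = 0.02877; ΔP_A = f(L/D)(ρV²/2) = 2.578e+04 Pa.
Pipe B: V = Q/A = 0.0335/0.02351 = 1.425 m/s; Re = 1.7e+04; ε/D = 0.00925; Haaland → f = 0.04023; ΔP_B = f(L/D)(ρV²/2) = 1.271e+05 Pa.
ΔP_A/ΔP_B = 2.578e+04/1.271e+05 = 0.203.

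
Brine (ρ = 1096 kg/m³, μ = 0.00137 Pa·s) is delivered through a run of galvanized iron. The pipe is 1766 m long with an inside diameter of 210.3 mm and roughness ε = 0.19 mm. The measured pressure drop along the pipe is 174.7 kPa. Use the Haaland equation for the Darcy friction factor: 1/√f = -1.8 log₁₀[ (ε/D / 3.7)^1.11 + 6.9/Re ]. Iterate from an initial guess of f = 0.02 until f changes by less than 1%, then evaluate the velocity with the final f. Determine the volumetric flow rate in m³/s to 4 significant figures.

Rearranging Darcy-Weisbach: V = √(2·ΔP·D/(f·L·ρ)). With ε/D = 0.00019/0.2103 = 0.000903, iterate starting from f = 0.02:
  f = 0.02 → V = √(2·1.747e+05·0.2103/(0.02·1766·1096)) = 1.378 m/s; Re = ρVD/μ = 2.318e+05; f → 0.02035
  f = 0.02035 → V = 1.366 m/s; Re = 2.298e+05; f → 0.02036
Converged (Δf/f < 1%). With the final f = 0.02036: V = √(2·1.747e+05·0.2103/(0.02036·1766·1096)) = 1.365 m/s.
Q = V·A = 1.365·(π/4·0.2103²) = 0.04743 m³/s = 0.04743 m³/s.

Q ≈ 0.04743 m³/s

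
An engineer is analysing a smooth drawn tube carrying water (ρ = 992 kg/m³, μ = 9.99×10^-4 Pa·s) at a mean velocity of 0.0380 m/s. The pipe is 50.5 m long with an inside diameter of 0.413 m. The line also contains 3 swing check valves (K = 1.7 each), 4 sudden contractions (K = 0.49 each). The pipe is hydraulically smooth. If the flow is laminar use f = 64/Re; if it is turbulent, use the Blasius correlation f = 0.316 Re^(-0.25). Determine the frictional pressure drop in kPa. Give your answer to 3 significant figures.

ΔP ≈ 0.00753 kPa

Reynolds number Re = ρVD/μ = 992 · 0.038 · 0.413 / 0.000999 = 1.558e+04.
Re > 4000 → turbulent. Smooth-pipe (Blasius): f = 0.316 Re^(-0.25) = 0.316/(1.558e+04)^0.25 = 0.02828.
Total minor-loss coefficient ΣK = 3·1.7 + 4·0.49 = 7.06.
ΔP = [f·L/D + ΣK]·(ρV²/2) = [0.02828·50.5/0.413 + 7.06]·(992·0.038²/2) = [3.458 + 7.06]·0.7162 = 7.533 Pa.
ΔP = 7.533 Pa = 0.00753 kPa.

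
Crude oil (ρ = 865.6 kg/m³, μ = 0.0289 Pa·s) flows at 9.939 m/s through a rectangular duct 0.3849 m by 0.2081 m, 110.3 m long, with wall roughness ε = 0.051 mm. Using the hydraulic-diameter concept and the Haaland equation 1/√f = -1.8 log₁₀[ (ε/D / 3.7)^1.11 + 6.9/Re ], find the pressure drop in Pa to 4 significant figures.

ΔP ≈ 338900 Pa

Hydraulic diameter D_h = 4A/P = 4·(0.3849·0.2081)/(2·(0.3849+0.2081)) = 0.3204/1.186 = 0.2701 m.
Re = ρVD_h/μ = 865.6·9.939·0.2701/0.0289 = 8.042e+04.
ε/D_h = 5.1e-05/0.2701 = 0.000189; Haaland gives 1/√f = -1.8 log₁₀[1.72e-05+8.58e-05] = 7.177, so f = 0.01941.
ΔP = f(L/D_h)(ρV²/2) = 0.01941·110.3/0.2701·4.275e+04 = 3.389e+05 Pa.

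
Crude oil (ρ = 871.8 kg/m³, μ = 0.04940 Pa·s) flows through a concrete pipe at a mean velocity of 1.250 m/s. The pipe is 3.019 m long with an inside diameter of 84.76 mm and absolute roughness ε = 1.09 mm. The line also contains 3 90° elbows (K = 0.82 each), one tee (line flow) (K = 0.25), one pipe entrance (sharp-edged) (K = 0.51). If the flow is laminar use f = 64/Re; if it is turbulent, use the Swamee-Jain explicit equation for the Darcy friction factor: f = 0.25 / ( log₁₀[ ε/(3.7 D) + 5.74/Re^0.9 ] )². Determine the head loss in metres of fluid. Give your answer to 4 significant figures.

h_f ≈ 0.3535 m

Reynolds number Re = ρVD/μ = 871.8 · 1.25 · 0.08476 / 0.0494 = 1870.
Re < 2300 → laminar flow, so f = 64/Re = 64/1870 = 0.03423 (the turbulent correlation is not needed).
Total minor-loss coefficient ΣK = 3·0.82 + 1·0.25 + 1·0.51 = 3.22.
ΔP = [f·L/D + ΣK]·(ρV²/2) = [0.03423·3.019/0.08476 + 3.22]·(871.8·1.25²/2) = [1.219 + 3.22]·681.1 = 3023 Pa.
Head loss h_f = ΔP/(ρg) = 3023/(871.8·9.81) = 0.3535 m.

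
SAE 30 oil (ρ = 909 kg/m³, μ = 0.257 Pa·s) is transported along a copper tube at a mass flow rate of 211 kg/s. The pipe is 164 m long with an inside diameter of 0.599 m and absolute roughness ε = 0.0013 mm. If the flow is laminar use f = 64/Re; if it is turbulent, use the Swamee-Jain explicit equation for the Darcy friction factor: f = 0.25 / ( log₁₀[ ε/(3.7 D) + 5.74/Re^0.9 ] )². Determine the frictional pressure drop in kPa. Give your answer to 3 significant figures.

ΔP ≈ 3.10 kPa

A = πD²/4 = π(0.599)²/4 = 0.2818 m²; mean velocity V = ṁ/(ρA) = 211/(909 · 0.2818) = 0.8237 m/s.
Reynolds number Re = ρVD/μ = 909 · 0.8237 · 0.599 / 0.257 = 1745.
Re < 2300 → laminar flow, so f = 64/Re = 64/1745 = 0.03667 (the turbulent correlation is not needed).
Darcy-Weisbach: ΔP = f(L/D)(ρV²/2) = 0.03667·(164/0.599)·(909·0.8237²/2) = 0.03667·273.8·308.4 = 3096 Pa.
ΔP = 3096 Pa = 3.10 kPa.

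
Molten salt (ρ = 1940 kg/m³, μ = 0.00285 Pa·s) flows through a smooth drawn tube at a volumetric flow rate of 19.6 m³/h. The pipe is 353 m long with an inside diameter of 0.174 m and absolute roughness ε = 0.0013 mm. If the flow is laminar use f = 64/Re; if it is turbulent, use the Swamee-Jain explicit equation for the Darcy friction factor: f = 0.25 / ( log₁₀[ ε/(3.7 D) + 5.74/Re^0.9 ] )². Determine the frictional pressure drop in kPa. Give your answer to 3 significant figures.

ΔP ≈ 2.47 kPa

Q = 19.6 m³/h = 19.6/3600 = 0.005444 m³/s.
Cross-sectional area A = πD²/4 = π(0.174)²/4 = 0.02378 m²; mean velocity V = Q/A = 0.005444/0.02378 = 0.229 m/s.
Reynolds number Re = ρVD/μ = 1940 · 0.229 · 0.174 / 0.00285 = 2.712e+04.
Re > 4000 → turbulent. Relative roughness ε/D = 1.3e-06/0.174 = 7.47e-06. Swamee-Jain: f = 0.25/(log₁₀[7.47e-06/3.7 + 5.74/2.712e+04^0.9])² = 0.25/(log₁₀[2.02e-06 + 0.000587])² = 0.25/(-3.23)² = 0.02397.
Darcy-Weisbach: ΔP = f(L/D)(ρV²/2) = 0.02397·(353/0.174)·(1940·0.229²/2) = 0.02397·2029·50.85 = 2473 Pa.
ΔP = 2473 Pa = 2.47 kPa.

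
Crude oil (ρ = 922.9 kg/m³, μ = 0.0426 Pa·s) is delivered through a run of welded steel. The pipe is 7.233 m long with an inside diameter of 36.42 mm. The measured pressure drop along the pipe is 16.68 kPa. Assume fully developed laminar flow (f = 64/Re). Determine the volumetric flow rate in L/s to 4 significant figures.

For laminar flow, f = 64/Re with Re = ρVD/μ, so Darcy-Weisbach reduces to ΔP = 32μLV/D². Solving for V: V = ΔP·D²/(32μL) = 1.668e+04·(0.03642)²/(32·0.0426·7.233) = 2.244 m/s.
Check: Re = ρVD/μ = 922.9·2.244·0.03642/0.0426 = 1770 < 2300, so the laminar assumption holds.
Q = V·A = 2.244·(π/4·0.03642²) = 0.002338 m³/s = 2.338 L/s.

Q ≈ 2.338 L/s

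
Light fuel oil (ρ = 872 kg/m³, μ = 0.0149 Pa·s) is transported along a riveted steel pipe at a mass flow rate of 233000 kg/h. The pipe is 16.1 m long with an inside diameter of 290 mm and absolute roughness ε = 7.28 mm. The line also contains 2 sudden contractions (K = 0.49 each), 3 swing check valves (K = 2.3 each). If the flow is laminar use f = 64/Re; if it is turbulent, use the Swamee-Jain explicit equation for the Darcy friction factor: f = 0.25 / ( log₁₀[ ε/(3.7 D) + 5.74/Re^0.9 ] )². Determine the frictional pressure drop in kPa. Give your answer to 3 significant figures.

ṁ = 233000 kg/h = 233000/3600 = 64.72 kg/s.
A = πD²/4 = π(0.29)²/4 = 0.06605 m²; mean velocity V = ṁ/(ρA) = 64.72/(872 · 0.06605) = 1.124 m/s.
Reynolds number Re = ρVD/μ = 872 · 1.124 · 0.29 / 0.0149 = 1.907e+04.
Re > 4000 → turbulent. Relative roughness ε/D = 0.00728/0.29 = 0.0251. Swamee-Jain: f = 0.25/(log₁₀[0.0251/3.7 + 5.74/1.907e+04^0.9])² = 0.25/(log₁₀[0.00678 + 0.000806])² = 0.25/(-2.12)² = 0.05564.
Total minor-loss coefficient ΣK = 2·0.49 + 3·2.3 = 7.88.
ΔP = [f·L/D + ΣK]·(ρV²/2) = [0.05564·16.1/0.29 + 7.88]·(872·1.124²/2) = [3.089 + 7.88]·550.5 = 6039 Pa.
ΔP = 6039 Pa = 6.04 kPa.

ΔP ≈ 6.04 kPa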